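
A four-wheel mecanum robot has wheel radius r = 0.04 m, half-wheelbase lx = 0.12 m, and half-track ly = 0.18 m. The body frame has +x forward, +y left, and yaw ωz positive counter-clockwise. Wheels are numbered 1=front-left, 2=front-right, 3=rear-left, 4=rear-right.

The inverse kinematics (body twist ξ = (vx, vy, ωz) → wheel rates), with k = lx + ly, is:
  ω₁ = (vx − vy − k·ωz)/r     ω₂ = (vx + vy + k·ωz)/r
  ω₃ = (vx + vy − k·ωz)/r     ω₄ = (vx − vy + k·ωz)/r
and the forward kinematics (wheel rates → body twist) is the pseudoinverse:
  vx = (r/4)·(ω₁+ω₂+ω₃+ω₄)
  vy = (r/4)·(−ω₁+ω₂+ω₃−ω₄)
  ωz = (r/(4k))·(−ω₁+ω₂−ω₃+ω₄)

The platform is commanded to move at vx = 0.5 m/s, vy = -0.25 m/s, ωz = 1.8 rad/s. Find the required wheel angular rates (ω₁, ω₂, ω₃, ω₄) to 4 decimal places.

(5.2500, 19.7500, -7.2500, 32.2500)

k = lx + ly = 0.12 + 0.18 = 0.3000;  k·ωz = 0.3000·1.8 = 0.5400
ω₁ (FL) = (vx − vy − k·ωz)/r = 0.2100/0.04 = 5.2500
ω₂ (FR) = (vx + vy + k·ωz)/r = 0.7900/0.04 = 19.7500
ω₃ (RL) = (vx + vy − k·ωz)/r = -0.2900/0.04 = -7.2500
ω₄ (RR) = (vx − vy + k·ωz)/r = 1.2900/0.04 = 32.2500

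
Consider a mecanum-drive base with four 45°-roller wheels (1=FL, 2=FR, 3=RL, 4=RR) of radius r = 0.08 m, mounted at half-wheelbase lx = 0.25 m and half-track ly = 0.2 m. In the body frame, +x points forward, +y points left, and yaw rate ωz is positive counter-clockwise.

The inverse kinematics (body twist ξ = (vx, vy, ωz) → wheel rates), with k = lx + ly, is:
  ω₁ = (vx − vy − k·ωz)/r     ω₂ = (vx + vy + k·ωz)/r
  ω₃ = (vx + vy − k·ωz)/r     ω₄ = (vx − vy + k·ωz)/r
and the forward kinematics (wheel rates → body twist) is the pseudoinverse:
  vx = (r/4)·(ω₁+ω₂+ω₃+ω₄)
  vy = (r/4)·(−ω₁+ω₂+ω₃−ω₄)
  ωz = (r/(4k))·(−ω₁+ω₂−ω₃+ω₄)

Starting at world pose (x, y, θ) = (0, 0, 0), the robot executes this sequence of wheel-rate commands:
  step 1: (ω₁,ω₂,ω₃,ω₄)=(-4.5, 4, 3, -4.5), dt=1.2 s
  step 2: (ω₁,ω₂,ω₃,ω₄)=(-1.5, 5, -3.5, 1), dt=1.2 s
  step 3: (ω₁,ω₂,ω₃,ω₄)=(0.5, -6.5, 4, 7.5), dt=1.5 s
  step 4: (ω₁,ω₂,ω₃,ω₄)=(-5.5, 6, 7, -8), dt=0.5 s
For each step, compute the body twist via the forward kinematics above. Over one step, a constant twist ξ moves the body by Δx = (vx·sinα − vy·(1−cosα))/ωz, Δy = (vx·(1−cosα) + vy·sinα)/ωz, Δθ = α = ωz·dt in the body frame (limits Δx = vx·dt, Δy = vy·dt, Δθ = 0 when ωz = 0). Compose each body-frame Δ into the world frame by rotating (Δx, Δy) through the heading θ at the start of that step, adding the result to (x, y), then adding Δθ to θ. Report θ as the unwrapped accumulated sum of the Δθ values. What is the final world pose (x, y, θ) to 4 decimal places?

(0.1477, 0.4905, 0.3289)

step 1: ξ=(vx,vy,ωz)=(-0.0400, 0.3200, 0.0444), dt=1.2 → body Δ=(-0.0582, 0.3825, 0.0533) → world pose (-0.0582, 0.3825, 0.0533)
step 2: ξ=(vx,vy,ωz)=(0.0200, 0.0400, 0.4889), dt=1.2 → body Δ=(0.0090, 0.0521, 0.5867) → world pose (-0.0520, 0.4351, 0.6400)
step 3: ξ=(vx,vy,ωz)=(0.1100, -0.2100, -0.1556), dt=1.5 → body Δ=(0.1269, -0.3313, -0.2333) → world pose (0.2476, 0.2451, 0.4067)
step 4: ξ=(vx,vy,ωz)=(-0.0100, 0.5300, -0.1556), dt=0.5 → body Δ=(0.0053, 0.2649, -0.0778) → world pose (0.1477, 0.4905, 0.3289)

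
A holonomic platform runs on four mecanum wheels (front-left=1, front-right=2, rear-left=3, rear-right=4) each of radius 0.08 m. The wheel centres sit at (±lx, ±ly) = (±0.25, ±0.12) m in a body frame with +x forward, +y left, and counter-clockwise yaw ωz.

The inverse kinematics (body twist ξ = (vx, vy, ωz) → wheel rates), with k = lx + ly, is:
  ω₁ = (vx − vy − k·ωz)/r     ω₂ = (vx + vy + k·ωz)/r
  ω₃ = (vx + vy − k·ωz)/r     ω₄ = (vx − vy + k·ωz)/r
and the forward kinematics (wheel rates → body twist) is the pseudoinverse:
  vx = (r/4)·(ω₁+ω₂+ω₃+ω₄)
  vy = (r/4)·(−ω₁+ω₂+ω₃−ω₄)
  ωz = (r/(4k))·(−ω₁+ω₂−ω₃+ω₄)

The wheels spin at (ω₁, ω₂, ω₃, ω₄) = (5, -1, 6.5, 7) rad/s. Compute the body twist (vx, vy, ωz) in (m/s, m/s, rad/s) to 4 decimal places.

k = lx + ly = 0.25 + 0.12 = 0.3700
ω₁+ω₂+ω₃+ω₄ = 17.5000  →  vx = (0.08/4)·17.5000 = 0.3500
−ω₁+ω₂+ω₃−ω₄ = -6.5000  →  vy = (0.08/4)·-6.5000 = -0.1300
−ω₁+ω₂−ω₃+ω₄ = -5.5000  →  ωz = (0.08/1.4800)·-5.5000 = -0.2973

(0.3500, -0.1300, -0.2973)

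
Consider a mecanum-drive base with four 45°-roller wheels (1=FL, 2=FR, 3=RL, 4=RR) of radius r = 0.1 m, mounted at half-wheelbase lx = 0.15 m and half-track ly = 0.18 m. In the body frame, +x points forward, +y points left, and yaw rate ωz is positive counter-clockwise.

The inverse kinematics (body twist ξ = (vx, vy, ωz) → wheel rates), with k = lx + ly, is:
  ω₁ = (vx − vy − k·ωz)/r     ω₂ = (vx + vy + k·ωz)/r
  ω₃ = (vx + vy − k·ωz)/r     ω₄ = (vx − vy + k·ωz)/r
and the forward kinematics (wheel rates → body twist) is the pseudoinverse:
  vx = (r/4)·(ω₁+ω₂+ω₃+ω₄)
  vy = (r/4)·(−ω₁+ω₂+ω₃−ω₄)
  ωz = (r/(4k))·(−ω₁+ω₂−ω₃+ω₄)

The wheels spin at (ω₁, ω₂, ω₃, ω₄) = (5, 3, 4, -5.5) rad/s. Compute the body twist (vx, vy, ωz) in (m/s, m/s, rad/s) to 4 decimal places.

(0.1625, 0.1875, -0.8712)

k = lx + ly = 0.15 + 0.18 = 0.3300
ω₁+ω₂+ω₃+ω₄ = 6.5000  →  vx = (0.1/4)·6.5000 = 0.1625
−ω₁+ω₂+ω₃−ω₄ = 7.5000  →  vy = (0.1/4)·7.5000 = 0.1875
−ω₁+ω₂−ω₃+ω₄ = -11.5000  →  ωz = (0.1/1.3200)·-11.5000 = -0.8712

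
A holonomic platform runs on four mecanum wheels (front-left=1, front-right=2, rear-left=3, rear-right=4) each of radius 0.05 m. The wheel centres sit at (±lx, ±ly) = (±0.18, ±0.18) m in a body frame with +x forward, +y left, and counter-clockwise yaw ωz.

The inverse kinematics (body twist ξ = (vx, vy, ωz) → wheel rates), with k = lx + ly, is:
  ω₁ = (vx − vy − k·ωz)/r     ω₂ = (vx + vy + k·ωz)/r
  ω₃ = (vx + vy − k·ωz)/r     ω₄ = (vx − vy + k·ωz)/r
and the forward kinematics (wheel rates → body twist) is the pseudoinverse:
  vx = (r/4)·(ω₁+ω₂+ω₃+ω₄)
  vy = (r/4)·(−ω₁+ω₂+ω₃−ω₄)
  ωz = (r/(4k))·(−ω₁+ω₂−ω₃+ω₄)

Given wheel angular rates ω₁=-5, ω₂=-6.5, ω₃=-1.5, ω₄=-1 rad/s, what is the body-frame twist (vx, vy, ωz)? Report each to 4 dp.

(-0.1750, -0.0250, -0.0347)

k = lx + ly = 0.18 + 0.18 = 0.3600
ω₁+ω₂+ω₃+ω₄ = -14.0000  →  vx = (0.05/4)·-14.0000 = -0.1750
−ω₁+ω₂+ω₃−ω₄ = -2.0000  →  vy = (0.05/4)·-2.0000 = -0.0250
−ω₁+ω₂−ω₃+ω₄ = -1.0000  →  ωz = (0.05/1.4400)·-1.0000 = -0.0347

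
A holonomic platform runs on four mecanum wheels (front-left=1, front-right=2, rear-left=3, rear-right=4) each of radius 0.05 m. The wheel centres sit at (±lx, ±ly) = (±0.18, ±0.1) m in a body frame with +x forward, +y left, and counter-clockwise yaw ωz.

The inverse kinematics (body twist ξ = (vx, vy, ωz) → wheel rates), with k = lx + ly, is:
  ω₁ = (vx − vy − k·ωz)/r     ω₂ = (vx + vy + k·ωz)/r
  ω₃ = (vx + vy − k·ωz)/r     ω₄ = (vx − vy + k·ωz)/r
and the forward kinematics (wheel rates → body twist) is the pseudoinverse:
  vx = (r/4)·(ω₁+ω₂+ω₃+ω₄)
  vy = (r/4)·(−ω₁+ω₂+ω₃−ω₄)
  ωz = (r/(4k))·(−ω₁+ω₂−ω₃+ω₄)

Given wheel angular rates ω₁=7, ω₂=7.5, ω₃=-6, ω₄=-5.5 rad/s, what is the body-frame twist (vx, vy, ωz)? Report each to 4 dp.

(0.0375, 0.0000, 0.0446)

k = lx + ly = 0.18 + 0.1 = 0.2800
ω₁+ω₂+ω₃+ω₄ = 3.0000  →  vx = (0.05/4)·3.0000 = 0.0375
−ω₁+ω₂+ω₃−ω₄ = 0.0000  →  vy = (0.05/4)·0.0000 = 0.0000
−ω₁+ω₂−ω₃+ω₄ = 1.0000  →  ωz = (0.05/1.1200)·1.0000 = 0.0446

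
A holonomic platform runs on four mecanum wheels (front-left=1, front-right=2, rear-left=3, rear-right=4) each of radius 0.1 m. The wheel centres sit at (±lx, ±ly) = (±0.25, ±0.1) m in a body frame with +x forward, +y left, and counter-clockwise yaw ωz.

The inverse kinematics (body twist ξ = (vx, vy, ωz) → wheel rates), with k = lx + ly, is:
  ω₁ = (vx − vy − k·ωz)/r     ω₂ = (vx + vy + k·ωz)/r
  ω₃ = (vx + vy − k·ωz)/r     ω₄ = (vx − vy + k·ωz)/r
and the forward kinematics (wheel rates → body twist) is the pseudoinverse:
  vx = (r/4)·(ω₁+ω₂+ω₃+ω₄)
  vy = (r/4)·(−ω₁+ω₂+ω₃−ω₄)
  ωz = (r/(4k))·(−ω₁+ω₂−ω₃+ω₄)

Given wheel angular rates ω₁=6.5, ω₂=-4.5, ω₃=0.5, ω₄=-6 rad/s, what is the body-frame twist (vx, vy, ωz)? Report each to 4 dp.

k = lx + ly = 0.25 + 0.1 = 0.3500
ω₁+ω₂+ω₃+ω₄ = -3.5000  →  vx = (0.1/4)·-3.5000 = -0.0875
−ω₁+ω₂+ω₃−ω₄ = -4.5000  →  vy = (0.1/4)·-4.5000 = -0.1125
−ω₁+ω₂−ω₃+ω₄ = -17.5000  →  ωz = (0.1/1.4000)·-17.5000 = -1.2500

(-0.0875, -0.1125, -1.2500)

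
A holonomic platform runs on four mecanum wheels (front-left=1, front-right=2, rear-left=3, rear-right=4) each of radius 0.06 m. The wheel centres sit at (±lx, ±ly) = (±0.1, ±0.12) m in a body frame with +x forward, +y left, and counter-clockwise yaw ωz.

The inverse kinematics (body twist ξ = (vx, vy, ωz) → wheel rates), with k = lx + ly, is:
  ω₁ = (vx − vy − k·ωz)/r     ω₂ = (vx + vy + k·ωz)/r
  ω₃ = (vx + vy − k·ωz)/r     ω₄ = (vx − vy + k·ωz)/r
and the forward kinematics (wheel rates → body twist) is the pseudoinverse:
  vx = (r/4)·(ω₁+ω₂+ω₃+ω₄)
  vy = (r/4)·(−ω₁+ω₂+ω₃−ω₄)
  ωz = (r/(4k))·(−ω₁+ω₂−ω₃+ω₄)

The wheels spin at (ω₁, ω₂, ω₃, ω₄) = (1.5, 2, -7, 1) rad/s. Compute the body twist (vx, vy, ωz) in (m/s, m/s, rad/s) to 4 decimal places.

(-0.0375, -0.1125, 0.5795)

k = lx + ly = 0.1 + 0.12 = 0.2200
ω₁+ω₂+ω₃+ω₄ = -2.5000  →  vx = (0.06/4)·-2.5000 = -0.0375
−ω₁+ω₂+ω₃−ω₄ = -7.5000  →  vy = (0.06/4)·-7.5000 = -0.1125
−ω₁+ω₂−ω₃+ω₄ = 8.5000  →  ωz = (0.06/0.8800)·8.5000 = 0.5795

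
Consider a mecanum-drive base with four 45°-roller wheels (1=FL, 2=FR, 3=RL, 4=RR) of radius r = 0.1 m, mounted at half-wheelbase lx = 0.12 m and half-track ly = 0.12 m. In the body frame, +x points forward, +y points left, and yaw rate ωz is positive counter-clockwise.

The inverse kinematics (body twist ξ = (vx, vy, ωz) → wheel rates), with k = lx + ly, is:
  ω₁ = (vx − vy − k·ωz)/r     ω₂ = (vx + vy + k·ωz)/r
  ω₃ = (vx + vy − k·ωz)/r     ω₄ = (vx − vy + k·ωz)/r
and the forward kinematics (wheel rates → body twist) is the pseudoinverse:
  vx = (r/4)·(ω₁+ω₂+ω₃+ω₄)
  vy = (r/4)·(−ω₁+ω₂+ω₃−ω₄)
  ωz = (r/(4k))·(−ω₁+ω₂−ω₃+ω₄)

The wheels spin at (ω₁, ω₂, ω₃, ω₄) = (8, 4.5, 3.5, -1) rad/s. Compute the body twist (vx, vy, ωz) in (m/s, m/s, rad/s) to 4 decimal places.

k = lx + ly = 0.12 + 0.12 = 0.2400
ω₁+ω₂+ω₃+ω₄ = 15.0000  →  vx = (0.1/4)·15.0000 = 0.3750
−ω₁+ω₂+ω₃−ω₄ = 1.0000  →  vy = (0.1/4)·1.0000 = 0.0250
−ω₁+ω₂−ω₃+ω₄ = -8.0000  →  ωz = (0.1/0.9600)·-8.0000 = -0.8333

(0.3750, 0.0250, -0.8333)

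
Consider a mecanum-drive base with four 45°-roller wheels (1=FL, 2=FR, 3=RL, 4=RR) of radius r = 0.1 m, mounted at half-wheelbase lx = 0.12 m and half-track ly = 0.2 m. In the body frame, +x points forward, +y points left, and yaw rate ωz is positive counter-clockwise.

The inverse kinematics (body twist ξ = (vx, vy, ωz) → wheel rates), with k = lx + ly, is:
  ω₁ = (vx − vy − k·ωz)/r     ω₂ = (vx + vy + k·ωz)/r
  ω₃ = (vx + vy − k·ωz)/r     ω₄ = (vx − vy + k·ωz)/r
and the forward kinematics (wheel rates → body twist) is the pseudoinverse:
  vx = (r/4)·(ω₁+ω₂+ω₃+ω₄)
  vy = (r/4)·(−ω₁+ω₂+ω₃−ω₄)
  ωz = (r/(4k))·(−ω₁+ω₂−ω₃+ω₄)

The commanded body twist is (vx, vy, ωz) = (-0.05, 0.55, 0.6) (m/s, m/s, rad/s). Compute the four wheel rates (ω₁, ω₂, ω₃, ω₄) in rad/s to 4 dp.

k = lx + ly = 0.12 + 0.2 = 0.3200;  k·ωz = 0.3200·0.6 = 0.1920
ω₁ (FL) = (vx − vy − k·ωz)/r = -0.7920/0.1 = -7.9200
ω₂ (FR) = (vx + vy + k·ωz)/r = 0.6920/0.1 = 6.9200
ω₃ (RL) = (vx + vy − k·ωz)/r = 0.3080/0.1 = 3.0800
ω₄ (RR) = (vx − vy + k·ωz)/r = -0.4080/0.1 = -4.0800

(-7.9200, 6.9200, 3.0800, -4.0800)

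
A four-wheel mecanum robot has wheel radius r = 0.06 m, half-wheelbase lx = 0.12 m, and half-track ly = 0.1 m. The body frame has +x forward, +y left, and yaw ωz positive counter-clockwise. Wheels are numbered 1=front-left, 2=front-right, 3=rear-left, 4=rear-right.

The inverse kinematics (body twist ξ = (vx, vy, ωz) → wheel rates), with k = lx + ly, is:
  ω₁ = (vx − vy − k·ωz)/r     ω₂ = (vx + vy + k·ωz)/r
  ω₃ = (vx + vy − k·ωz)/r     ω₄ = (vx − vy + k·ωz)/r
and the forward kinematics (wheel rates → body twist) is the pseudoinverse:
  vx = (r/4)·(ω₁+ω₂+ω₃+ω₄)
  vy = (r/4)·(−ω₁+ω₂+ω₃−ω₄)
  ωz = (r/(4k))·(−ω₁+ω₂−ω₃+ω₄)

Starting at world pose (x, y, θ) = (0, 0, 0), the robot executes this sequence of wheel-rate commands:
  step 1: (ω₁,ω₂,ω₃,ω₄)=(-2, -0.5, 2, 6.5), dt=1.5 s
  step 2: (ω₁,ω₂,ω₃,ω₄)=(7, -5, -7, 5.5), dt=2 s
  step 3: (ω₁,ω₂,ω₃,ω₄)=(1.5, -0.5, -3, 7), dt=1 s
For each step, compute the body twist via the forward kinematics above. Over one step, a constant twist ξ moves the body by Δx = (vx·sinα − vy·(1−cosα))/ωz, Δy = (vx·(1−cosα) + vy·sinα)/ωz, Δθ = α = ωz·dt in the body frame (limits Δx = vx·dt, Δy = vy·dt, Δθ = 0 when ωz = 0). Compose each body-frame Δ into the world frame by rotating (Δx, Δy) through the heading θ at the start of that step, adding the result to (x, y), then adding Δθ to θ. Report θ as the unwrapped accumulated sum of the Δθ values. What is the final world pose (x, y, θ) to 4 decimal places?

(0.7900, -0.6425, 1.2273)

step 1: ξ=(vx,vy,ωz)=(0.0900, -0.0450, 0.4091), dt=1.5 → body Δ=(0.1468, -0.0232, 0.6136) → world pose (0.1468, -0.0232, 0.6136)
step 2: ξ=(vx,vy,ωz)=(0.0075, -0.3675, 0.0341), dt=2.0 → body Δ=(0.0400, -0.7339, 0.0682) → world pose (0.6021, -0.6002, 0.6818)
step 3: ξ=(vx,vy,ωz)=(0.0750, -0.1800, 0.5455), dt=1.0 → body Δ=(0.1192, -0.1513, 0.5455) → world pose (0.7900, -0.6425, 1.2273)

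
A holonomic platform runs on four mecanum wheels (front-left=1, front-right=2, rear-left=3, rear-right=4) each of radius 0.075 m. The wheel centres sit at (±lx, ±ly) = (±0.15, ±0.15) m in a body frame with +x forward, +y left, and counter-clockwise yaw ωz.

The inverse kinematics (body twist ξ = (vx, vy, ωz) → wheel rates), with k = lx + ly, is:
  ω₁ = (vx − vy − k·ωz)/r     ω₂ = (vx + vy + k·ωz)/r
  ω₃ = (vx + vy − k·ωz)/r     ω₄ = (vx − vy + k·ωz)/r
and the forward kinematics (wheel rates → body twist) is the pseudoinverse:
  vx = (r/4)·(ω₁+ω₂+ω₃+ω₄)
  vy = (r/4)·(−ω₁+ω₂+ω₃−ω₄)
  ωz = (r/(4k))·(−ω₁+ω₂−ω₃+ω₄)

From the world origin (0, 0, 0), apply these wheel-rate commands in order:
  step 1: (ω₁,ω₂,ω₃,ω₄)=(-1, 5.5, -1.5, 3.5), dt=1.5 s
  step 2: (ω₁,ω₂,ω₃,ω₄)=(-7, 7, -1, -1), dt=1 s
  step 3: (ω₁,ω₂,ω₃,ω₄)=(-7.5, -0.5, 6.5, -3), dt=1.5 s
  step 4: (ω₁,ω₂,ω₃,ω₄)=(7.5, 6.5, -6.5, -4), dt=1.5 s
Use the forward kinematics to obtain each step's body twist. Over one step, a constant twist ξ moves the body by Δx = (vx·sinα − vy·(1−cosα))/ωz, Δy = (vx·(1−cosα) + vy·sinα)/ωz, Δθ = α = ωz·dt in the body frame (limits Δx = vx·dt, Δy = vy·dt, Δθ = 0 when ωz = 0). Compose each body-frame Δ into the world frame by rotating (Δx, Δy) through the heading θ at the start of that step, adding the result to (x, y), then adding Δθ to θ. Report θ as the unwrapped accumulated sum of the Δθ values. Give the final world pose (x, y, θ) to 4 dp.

(-0.4661, -0.0243, 1.8594)

step 1: ξ=(vx,vy,ωz)=(0.1219, 0.0281, 0.7188), dt=1.5 → body Δ=(0.1288, 0.1238, 1.0781) → world pose (0.1288, 0.1238, 1.0781)
step 2: ξ=(vx,vy,ωz)=(-0.0375, 0.2625, 0.8750), dt=1.0 → body Δ=(-0.1406, 0.2149, 0.8750) → world pose (-0.1270, 0.1016, 1.9531)
step 3: ξ=(vx,vy,ωz)=(-0.0844, 0.3094, -0.1562), dt=1.5 → body Δ=(-0.0713, 0.4746, -0.2344) → world pose (-0.5408, -0.1416, 1.7188)
step 4: ξ=(vx,vy,ωz)=(0.0656, -0.0656, 0.0938), dt=1.5 → body Δ=(0.1050, -0.0912, 0.1406) → world pose (-0.4661, -0.0243, 1.8594)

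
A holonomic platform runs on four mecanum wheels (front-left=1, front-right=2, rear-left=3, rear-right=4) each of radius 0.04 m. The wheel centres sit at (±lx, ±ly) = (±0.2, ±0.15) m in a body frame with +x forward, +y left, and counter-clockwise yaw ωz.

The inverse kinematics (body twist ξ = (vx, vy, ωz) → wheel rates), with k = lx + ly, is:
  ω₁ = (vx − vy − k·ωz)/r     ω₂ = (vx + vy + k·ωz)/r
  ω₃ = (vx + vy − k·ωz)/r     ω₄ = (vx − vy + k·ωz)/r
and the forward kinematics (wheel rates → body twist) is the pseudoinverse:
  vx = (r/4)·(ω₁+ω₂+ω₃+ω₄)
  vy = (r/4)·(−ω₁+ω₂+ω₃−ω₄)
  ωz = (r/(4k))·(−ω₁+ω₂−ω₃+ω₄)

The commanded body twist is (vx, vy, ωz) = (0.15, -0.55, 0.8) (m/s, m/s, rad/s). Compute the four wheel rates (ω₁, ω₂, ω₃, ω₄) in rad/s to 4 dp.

(10.5000, -3.0000, -17.0000, 24.5000)

k = lx + ly = 0.2 + 0.15 = 0.3500;  k·ωz = 0.3500·0.8 = 0.2800
ω₁ (FL) = (vx − vy − k·ωz)/r = 0.4200/0.04 = 10.5000
ω₂ (FR) = (vx + vy + k·ωz)/r = -0.1200/0.04 = -3.0000
ω₃ (RL) = (vx + vy − k·ωz)/r = -0.6800/0.04 = -17.0000
ω₄ (RR) = (vx − vy + k·ωz)/r = 0.9800/0.04 = 24.5000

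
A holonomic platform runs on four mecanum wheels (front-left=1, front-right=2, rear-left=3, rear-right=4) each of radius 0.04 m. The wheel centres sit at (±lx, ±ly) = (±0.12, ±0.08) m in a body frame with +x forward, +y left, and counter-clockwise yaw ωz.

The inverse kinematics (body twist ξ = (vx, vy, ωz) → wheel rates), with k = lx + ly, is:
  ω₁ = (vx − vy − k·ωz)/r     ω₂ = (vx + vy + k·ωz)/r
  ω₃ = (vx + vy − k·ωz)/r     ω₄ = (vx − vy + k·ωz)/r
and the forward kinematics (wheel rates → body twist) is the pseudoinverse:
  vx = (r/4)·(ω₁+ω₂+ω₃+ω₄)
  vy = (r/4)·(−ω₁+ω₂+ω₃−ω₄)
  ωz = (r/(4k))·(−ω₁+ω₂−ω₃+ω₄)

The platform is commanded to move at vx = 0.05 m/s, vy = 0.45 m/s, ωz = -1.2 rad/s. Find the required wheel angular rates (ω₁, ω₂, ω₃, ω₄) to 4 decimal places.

k = lx + ly = 0.12 + 0.08 = 0.2000;  k·ωz = 0.2000·-1.2 = -0.2400
ω₁ (FL) = (vx − vy − k·ωz)/r = -0.1600/0.04 = -4.0000
ω₂ (FR) = (vx + vy + k·ωz)/r = 0.2600/0.04 = 6.5000
ω₃ (RL) = (vx + vy − k·ωz)/r = 0.7400/0.04 = 18.5000
ω₄ (RR) = (vx − vy + k·ωz)/r = -0.6400/0.04 = -16.0000

(-4.0000, 6.5000, 18.5000, -16.0000)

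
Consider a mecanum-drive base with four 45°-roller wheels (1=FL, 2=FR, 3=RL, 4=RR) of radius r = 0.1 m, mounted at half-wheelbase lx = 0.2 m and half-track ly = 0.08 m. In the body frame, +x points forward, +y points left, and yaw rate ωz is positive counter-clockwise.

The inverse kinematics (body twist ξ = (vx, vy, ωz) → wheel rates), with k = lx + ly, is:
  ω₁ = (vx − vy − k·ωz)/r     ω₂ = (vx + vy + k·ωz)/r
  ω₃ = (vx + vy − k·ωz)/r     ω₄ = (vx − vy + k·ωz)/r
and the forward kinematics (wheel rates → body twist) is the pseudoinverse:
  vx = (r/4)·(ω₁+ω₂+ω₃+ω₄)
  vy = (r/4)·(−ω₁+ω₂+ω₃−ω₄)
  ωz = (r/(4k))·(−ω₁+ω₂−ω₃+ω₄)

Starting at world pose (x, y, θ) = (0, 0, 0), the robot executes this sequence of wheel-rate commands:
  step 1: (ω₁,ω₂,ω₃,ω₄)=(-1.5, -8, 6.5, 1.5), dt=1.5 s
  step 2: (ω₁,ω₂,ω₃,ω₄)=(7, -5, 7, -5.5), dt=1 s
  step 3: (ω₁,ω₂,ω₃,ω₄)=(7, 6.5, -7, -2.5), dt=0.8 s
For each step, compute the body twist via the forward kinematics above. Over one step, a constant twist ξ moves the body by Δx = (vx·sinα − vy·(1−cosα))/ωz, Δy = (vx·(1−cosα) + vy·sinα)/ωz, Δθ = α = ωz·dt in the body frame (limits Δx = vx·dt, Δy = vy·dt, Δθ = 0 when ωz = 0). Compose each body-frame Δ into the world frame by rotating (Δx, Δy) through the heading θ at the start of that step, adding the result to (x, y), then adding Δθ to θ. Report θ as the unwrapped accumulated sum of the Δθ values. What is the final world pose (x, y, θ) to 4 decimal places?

(-0.1584, 0.0797, -3.4420)

step 1: ξ=(vx,vy,ωz)=(-0.0375, -0.0375, -1.0268), dt=1.5 → body Δ=(-0.0719, -0.0011, -1.5402) → world pose (-0.0719, -0.0011, -1.5402)
step 2: ξ=(vx,vy,ωz)=(0.0875, 0.0125, -2.1875), dt=1.0 → body Δ=(0.0417, -0.0585, -2.1875) → world pose (-0.1291, -0.0445, -3.7277)
step 3: ξ=(vx,vy,ωz)=(0.1000, -0.1250, 0.3571), dt=0.8 → body Δ=(0.0931, -0.0873, 0.2857) → world pose (-0.1584, 0.0797, -3.4420)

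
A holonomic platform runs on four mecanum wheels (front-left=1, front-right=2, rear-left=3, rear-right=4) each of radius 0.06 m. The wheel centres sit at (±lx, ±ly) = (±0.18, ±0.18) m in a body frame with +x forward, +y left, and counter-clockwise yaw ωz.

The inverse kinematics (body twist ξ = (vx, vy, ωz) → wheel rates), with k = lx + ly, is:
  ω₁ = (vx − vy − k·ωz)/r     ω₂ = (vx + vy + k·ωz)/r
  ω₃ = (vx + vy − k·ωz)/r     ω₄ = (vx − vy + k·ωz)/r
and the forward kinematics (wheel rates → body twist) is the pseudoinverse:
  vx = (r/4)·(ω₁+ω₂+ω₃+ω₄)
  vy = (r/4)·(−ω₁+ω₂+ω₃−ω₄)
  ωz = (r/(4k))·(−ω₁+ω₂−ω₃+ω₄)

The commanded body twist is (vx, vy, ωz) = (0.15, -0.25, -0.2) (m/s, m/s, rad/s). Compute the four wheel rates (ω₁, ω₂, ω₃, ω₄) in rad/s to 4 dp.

(7.8667, -2.8667, -0.4667, 5.4667)

k = lx + ly = 0.18 + 0.18 = 0.3600;  k·ωz = 0.3600·-0.2 = -0.0720
ω₁ (FL) = (vx − vy − k·ωz)/r = 0.4720/0.06 = 7.8667
ω₂ (FR) = (vx + vy + k·ωz)/r = -0.1720/0.06 = -2.8667
ω₃ (RL) = (vx + vy − k·ωz)/r = -0.0280/0.06 = -0.4667
ω₄ (RR) = (vx − vy + k·ωz)/r = 0.3280/0.06 = 5.4667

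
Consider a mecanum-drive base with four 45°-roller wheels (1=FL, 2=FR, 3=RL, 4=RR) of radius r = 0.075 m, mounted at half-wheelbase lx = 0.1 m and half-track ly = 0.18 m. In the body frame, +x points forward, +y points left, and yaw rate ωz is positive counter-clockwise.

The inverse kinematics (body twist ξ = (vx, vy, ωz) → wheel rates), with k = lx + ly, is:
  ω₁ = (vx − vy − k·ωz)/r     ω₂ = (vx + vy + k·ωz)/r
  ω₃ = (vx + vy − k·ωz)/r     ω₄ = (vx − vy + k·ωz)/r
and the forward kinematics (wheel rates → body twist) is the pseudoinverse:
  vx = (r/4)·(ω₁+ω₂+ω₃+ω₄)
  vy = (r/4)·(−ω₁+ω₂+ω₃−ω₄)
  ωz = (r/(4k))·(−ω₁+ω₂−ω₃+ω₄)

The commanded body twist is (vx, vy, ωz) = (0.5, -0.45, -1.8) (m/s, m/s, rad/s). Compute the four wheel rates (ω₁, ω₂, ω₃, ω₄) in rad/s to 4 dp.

k = lx + ly = 0.1 + 0.18 = 0.2800;  k·ωz = 0.2800·-1.8 = -0.5040
ω₁ (FL) = (vx − vy − k·ωz)/r = 1.4540/0.075 = 19.3867
ω₂ (FR) = (vx + vy + k·ωz)/r = -0.4540/0.075 = -6.0533
ω₃ (RL) = (vx + vy − k·ωz)/r = 0.5540/0.075 = 7.3867
ω₄ (RR) = (vx − vy + k·ωz)/r = 0.4460/0.075 = 5.9467

(19.3867, -6.0533, 7.3867, 5.9467)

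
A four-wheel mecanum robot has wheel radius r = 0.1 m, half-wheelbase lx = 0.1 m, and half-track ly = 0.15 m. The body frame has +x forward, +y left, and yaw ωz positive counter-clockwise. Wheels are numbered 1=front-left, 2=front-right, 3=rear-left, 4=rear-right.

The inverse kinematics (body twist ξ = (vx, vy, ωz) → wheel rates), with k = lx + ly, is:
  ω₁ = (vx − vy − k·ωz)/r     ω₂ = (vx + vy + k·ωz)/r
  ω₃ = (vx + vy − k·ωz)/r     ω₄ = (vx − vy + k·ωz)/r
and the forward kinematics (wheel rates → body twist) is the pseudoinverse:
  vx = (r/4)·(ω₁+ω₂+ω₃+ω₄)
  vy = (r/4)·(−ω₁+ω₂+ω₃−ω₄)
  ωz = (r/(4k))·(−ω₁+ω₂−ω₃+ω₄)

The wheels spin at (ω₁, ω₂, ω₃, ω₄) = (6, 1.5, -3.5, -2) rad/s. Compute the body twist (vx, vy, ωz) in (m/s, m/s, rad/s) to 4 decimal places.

(0.0500, -0.1500, -0.3000)

k = lx + ly = 0.1 + 0.15 = 0.2500
ω₁+ω₂+ω₃+ω₄ = 2.0000  →  vx = (0.1/4)·2.0000 = 0.0500
−ω₁+ω₂+ω₃−ω₄ = -6.0000  →  vy = (0.1/4)·-6.0000 = -0.1500
−ω₁+ω₂−ω₃+ω₄ = -3.0000  →  ωz = (0.1/1.0000)·-3.0000 = -0.3000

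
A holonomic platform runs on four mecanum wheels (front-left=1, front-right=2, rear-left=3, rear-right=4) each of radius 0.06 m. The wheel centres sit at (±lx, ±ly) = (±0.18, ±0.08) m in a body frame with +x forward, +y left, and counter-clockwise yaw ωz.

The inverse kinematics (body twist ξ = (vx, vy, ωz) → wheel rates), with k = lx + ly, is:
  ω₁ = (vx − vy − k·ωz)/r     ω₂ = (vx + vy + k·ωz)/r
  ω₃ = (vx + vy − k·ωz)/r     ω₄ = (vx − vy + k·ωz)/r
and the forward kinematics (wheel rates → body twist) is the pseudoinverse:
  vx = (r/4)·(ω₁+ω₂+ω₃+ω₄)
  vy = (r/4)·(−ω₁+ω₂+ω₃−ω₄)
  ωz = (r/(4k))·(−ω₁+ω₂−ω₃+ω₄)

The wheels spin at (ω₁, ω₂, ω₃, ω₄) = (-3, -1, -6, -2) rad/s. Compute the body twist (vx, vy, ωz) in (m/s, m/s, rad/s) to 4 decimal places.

(-0.1800, -0.0300, 0.3462)

k = lx + ly = 0.18 + 0.08 = 0.2600
ω₁+ω₂+ω₃+ω₄ = -12.0000  →  vx = (0.06/4)·-12.0000 = -0.1800
−ω₁+ω₂+ω₃−ω₄ = -2.0000  →  vy = (0.06/4)·-2.0000 = -0.0300
−ω₁+ω₂−ω₃+ω₄ = 6.0000  →  ωz = (0.06/1.0400)·6.0000 = 0.3462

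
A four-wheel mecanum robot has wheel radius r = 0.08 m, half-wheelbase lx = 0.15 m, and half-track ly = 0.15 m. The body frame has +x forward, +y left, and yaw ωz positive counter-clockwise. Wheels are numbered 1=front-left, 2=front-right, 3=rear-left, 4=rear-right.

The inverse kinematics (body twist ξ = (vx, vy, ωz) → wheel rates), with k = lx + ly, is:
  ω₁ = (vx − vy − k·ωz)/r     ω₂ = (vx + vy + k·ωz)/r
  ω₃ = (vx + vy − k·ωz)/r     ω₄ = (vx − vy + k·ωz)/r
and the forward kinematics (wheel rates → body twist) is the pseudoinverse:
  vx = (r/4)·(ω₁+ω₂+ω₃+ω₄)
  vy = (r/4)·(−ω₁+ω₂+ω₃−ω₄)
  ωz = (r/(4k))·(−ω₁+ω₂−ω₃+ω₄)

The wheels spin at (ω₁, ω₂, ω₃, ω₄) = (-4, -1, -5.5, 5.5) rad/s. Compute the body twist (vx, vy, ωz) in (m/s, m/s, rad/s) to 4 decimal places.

k = lx + ly = 0.15 + 0.15 = 0.3000
ω₁+ω₂+ω₃+ω₄ = -5.0000  →  vx = (0.08/4)·-5.0000 = -0.1000
−ω₁+ω₂+ω₃−ω₄ = -8.0000  →  vy = (0.08/4)·-8.0000 = -0.1600
−ω₁+ω₂−ω₃+ω₄ = 14.0000  →  ωz = (0.08/1.2000)·14.0000 = 0.9333

(-0.1000, -0.1600, 0.9333)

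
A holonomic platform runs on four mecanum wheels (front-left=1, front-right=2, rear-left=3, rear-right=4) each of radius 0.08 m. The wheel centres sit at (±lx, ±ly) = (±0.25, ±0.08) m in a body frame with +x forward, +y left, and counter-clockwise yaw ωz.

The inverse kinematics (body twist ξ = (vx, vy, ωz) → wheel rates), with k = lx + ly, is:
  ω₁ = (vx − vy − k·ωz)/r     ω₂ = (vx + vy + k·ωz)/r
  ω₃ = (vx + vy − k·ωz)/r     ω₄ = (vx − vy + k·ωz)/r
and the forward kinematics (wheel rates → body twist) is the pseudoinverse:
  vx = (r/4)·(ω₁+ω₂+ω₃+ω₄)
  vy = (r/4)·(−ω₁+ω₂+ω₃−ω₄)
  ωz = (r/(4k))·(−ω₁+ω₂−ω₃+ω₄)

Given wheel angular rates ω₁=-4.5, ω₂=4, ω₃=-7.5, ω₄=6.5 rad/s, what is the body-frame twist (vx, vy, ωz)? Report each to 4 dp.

k = lx + ly = 0.25 + 0.08 = 0.3300
ω₁+ω₂+ω₃+ω₄ = -1.5000  →  vx = (0.08/4)·-1.5000 = -0.0300
−ω₁+ω₂+ω₃−ω₄ = -5.5000  →  vy = (0.08/4)·-5.5000 = -0.1100
−ω₁+ω₂−ω₃+ω₄ = 22.5000  →  ωz = (0.08/1.3200)·22.5000 = 1.3636

(-0.0300, -0.1100, 1.3636)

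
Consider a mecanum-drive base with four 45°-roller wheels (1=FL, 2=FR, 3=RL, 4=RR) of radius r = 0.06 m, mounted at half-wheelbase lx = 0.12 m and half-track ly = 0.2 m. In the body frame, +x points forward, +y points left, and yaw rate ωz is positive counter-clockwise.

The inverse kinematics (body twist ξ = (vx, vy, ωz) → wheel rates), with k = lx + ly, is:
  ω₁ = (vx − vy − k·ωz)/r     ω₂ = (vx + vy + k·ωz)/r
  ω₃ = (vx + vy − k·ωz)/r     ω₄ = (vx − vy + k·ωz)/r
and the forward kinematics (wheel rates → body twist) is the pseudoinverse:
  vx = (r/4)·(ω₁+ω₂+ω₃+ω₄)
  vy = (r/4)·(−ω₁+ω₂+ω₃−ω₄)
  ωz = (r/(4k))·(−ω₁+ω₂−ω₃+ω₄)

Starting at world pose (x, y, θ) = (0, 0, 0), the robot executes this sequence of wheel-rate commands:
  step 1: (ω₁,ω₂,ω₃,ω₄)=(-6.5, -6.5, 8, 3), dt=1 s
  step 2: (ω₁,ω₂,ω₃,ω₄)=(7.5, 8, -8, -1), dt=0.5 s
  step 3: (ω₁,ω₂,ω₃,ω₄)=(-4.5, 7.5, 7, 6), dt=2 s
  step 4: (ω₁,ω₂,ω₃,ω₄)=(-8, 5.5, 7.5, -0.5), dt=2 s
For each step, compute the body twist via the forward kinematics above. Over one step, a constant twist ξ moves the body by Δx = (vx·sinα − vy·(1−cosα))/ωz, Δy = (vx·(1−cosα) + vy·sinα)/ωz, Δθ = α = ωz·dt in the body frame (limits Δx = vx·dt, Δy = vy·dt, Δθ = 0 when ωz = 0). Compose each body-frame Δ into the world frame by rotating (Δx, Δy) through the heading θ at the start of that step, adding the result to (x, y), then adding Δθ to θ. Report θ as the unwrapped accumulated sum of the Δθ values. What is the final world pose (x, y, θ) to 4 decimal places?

(-0.2893, 0.8985, 1.4883)

step 1: ξ=(vx,vy,ωz)=(-0.0300, 0.0750, -0.2344), dt=1.0 → body Δ=(-0.0210, 0.0778, -0.2344) → world pose (-0.0210, 0.0778, -0.2344)
step 2: ξ=(vx,vy,ωz)=(0.0975, -0.0975, 0.3516), dt=0.5 → body Δ=(0.0528, -0.0442, 0.1758) → world pose (0.0201, 0.0225, -0.0586)
step 3: ξ=(vx,vy,ωz)=(0.2400, 0.1950, 0.5156), dt=2.0 → body Δ=(0.2154, 0.5508, 1.0312) → world pose (0.2674, 0.5598, 0.9727)
step 4: ξ=(vx,vy,ωz)=(0.0675, 0.3225, 0.2578), dt=2.0 → body Δ=(-0.0335, 0.6508, 0.5156) → world pose (-0.2893, 0.8985, 1.4883)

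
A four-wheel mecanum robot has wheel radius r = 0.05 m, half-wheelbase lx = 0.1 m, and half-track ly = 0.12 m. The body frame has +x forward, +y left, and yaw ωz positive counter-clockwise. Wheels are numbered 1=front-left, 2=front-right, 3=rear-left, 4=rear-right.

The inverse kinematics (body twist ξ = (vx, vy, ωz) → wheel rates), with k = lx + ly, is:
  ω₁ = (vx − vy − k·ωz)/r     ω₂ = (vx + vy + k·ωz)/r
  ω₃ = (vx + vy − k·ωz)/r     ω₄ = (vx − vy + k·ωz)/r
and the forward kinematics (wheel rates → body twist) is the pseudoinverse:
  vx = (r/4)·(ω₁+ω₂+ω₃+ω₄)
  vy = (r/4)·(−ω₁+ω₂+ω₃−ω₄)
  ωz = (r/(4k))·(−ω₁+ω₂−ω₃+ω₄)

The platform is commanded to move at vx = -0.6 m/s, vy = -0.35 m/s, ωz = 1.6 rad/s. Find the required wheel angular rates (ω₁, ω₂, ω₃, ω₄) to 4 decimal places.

k = lx + ly = 0.1 + 0.12 = 0.2200;  k·ωz = 0.2200·1.6 = 0.3520
ω₁ (FL) = (vx − vy − k·ωz)/r = -0.6020/0.05 = -12.0400
ω₂ (FR) = (vx + vy + k·ωz)/r = -0.5980/0.05 = -11.9600
ω₃ (RL) = (vx + vy − k·ωz)/r = -1.3020/0.05 = -26.0400
ω₄ (RR) = (vx − vy + k·ωz)/r = 0.1020/0.05 = 2.0400

(-12.0400, -11.9600, -26.0400, 2.0400)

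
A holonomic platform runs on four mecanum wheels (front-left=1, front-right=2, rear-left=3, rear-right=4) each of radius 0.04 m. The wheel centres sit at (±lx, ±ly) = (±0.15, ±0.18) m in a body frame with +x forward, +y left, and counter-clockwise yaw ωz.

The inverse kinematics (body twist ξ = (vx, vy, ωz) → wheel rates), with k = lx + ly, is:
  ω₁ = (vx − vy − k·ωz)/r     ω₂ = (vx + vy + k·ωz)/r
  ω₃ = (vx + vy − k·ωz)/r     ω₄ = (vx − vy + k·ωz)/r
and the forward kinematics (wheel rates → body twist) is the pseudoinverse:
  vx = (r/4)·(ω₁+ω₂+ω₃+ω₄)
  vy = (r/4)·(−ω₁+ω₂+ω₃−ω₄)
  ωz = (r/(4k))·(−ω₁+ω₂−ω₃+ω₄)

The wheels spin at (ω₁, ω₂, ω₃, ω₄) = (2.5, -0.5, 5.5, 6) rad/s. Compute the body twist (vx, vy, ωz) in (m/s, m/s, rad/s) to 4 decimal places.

(0.1350, -0.0350, -0.0758)

k = lx + ly = 0.15 + 0.18 = 0.3300
ω₁+ω₂+ω₃+ω₄ = 13.5000  →  vx = (0.04/4)·13.5000 = 0.1350
−ω₁+ω₂+ω₃−ω₄ = -3.5000  →  vy = (0.04/4)·-3.5000 = -0.0350
−ω₁+ω₂−ω₃+ω₄ = -2.5000  →  ωz = (0.04/1.3200)·-2.5000 = -0.0758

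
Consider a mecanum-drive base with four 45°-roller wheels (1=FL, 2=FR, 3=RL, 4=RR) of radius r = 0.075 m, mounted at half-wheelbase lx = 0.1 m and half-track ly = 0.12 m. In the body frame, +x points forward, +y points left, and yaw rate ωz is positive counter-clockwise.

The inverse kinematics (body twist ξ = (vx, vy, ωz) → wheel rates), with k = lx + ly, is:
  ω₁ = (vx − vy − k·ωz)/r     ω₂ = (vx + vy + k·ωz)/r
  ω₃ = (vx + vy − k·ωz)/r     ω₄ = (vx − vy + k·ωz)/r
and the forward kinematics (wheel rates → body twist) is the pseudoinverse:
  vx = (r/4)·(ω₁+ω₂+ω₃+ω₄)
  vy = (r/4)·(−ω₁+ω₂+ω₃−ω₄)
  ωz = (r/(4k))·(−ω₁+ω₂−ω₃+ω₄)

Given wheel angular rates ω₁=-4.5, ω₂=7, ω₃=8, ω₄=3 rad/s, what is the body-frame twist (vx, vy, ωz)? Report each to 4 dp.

(0.2531, 0.3094, 0.5540)

k = lx + ly = 0.1 + 0.12 = 0.2200
ω₁+ω₂+ω₃+ω₄ = 13.5000  →  vx = (0.075/4)·13.5000 = 0.2531
−ω₁+ω₂+ω₃−ω₄ = 16.5000  →  vy = (0.075/4)·16.5000 = 0.3094
−ω₁+ω₂−ω₃+ω₄ = 6.5000  →  ωz = (0.075/0.8800)·6.5000 = 0.5540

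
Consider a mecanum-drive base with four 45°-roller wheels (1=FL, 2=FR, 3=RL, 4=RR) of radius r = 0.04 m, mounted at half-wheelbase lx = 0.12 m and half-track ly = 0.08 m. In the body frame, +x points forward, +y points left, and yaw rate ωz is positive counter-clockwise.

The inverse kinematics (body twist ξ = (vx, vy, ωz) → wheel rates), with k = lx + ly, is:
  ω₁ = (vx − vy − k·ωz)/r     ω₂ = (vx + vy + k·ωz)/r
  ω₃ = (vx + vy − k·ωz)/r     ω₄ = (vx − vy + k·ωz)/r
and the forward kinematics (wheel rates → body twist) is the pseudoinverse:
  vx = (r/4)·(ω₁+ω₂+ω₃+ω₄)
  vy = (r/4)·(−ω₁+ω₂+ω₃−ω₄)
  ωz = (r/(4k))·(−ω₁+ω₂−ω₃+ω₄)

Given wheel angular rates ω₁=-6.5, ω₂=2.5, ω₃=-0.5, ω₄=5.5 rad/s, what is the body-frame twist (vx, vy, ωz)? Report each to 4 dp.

(0.0100, 0.0300, 0.7500)

k = lx + ly = 0.12 + 0.08 = 0.2000
ω₁+ω₂+ω₃+ω₄ = 1.0000  →  vx = (0.04/4)·1.0000 = 0.0100
−ω₁+ω₂+ω₃−ω₄ = 3.0000  →  vy = (0.04/4)·3.0000 = 0.0300
−ω₁+ω₂−ω₃+ω₄ = 15.0000  →  ωz = (0.04/0.8000)·15.0000 = 0.7500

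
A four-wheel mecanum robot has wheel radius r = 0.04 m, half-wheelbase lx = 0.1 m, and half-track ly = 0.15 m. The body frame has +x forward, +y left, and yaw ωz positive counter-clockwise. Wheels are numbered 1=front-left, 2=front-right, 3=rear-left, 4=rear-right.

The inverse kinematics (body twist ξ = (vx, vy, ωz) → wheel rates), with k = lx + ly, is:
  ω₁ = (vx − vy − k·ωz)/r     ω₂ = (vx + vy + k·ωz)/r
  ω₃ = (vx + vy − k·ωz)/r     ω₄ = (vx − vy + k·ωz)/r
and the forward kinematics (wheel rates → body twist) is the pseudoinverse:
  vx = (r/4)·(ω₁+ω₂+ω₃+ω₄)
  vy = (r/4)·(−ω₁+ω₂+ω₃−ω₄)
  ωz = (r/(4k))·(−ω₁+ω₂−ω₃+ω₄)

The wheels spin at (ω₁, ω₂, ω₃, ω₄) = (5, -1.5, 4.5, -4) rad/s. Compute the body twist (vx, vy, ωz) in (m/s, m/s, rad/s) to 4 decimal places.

(0.0400, 0.0200, -0.6000)

k = lx + ly = 0.1 + 0.15 = 0.2500
ω₁+ω₂+ω₃+ω₄ = 4.0000  →  vx = (0.04/4)·4.0000 = 0.0400
−ω₁+ω₂+ω₃−ω₄ = 2.0000  →  vy = (0.04/4)·2.0000 = 0.0200
−ω₁+ω₂−ω₃+ω₄ = -15.0000  →  ωz = (0.04/1.0000)·-15.0000 = -0.6000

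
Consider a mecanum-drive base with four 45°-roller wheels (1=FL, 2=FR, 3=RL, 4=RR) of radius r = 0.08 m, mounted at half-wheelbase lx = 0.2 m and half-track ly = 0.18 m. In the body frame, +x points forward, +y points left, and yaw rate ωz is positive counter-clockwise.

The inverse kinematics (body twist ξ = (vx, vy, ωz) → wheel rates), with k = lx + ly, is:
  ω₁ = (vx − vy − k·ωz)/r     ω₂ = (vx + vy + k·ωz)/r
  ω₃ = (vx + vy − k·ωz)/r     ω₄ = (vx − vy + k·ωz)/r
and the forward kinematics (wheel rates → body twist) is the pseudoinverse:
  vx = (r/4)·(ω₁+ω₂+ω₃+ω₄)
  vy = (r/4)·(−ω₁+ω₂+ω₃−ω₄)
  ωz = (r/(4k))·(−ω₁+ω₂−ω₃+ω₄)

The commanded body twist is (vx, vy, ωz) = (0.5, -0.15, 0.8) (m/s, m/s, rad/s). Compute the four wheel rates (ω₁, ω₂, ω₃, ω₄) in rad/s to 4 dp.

(4.3250, 8.1750, 0.5750, 11.9250)

k = lx + ly = 0.2 + 0.18 = 0.3800;  k·ωz = 0.3800·0.8 = 0.3040
ω₁ (FL) = (vx − vy − k·ωz)/r = 0.3460/0.08 = 4.3250
ω₂ (FR) = (vx + vy + k·ωz)/r = 0.6540/0.08 = 8.1750
ω₃ (RL) = (vx + vy − k·ωz)/r = 0.0460/0.08 = 0.5750
ω₄ (RR) = (vx − vy + k·ωz)/r = 0.9540/0.08 = 11.9250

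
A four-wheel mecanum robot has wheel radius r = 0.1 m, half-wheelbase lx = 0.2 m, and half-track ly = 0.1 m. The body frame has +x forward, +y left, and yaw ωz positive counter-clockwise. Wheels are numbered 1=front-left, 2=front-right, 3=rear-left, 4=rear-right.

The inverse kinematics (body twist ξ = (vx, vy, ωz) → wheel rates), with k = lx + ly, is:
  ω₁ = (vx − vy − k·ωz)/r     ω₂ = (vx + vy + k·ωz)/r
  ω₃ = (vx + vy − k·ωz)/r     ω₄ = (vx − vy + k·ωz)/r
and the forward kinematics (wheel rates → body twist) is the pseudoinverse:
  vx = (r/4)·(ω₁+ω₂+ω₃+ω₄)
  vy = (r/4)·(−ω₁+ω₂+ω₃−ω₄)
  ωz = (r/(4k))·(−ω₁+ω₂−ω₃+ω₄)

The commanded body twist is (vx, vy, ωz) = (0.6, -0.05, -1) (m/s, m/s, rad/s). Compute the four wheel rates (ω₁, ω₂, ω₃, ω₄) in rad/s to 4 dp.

(9.5000, 2.5000, 8.5000, 3.5000)

k = lx + ly = 0.2 + 0.1 = 0.3000;  k·ωz = 0.3000·-1 = -0.3000
ω₁ (FL) = (vx − vy − k·ωz)/r = 0.9500/0.1 = 9.5000
ω₂ (FR) = (vx + vy + k·ωz)/r = 0.2500/0.1 = 2.5000
ω₃ (RL) = (vx + vy − k·ωz)/r = 0.8500/0.1 = 8.5000
ω₄ (RR) = (vx − vy + k·ωz)/r = 0.3500/0.1 = 3.5000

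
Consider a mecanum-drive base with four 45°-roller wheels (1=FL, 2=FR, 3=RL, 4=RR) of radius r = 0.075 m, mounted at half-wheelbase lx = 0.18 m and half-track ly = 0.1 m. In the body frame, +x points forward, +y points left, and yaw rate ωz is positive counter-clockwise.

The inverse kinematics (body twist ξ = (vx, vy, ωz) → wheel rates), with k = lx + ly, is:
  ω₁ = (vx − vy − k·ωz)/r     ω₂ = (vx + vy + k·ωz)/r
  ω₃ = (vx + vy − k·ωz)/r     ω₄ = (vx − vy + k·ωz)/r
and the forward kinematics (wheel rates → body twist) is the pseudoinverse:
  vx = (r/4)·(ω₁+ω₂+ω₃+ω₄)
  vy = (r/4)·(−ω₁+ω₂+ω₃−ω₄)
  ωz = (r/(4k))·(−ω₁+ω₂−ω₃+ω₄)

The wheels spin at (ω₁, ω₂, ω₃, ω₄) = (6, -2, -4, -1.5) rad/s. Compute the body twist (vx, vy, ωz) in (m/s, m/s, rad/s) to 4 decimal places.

k = lx + ly = 0.18 + 0.1 = 0.2800
ω₁+ω₂+ω₃+ω₄ = -1.5000  →  vx = (0.075/4)·-1.5000 = -0.0281
−ω₁+ω₂+ω₃−ω₄ = -10.5000  →  vy = (0.075/4)·-10.5000 = -0.1969
−ω₁+ω₂−ω₃+ω₄ = -5.5000  →  ωz = (0.075/1.1200)·-5.5000 = -0.3683

(-0.0281, -0.1969, -0.3683)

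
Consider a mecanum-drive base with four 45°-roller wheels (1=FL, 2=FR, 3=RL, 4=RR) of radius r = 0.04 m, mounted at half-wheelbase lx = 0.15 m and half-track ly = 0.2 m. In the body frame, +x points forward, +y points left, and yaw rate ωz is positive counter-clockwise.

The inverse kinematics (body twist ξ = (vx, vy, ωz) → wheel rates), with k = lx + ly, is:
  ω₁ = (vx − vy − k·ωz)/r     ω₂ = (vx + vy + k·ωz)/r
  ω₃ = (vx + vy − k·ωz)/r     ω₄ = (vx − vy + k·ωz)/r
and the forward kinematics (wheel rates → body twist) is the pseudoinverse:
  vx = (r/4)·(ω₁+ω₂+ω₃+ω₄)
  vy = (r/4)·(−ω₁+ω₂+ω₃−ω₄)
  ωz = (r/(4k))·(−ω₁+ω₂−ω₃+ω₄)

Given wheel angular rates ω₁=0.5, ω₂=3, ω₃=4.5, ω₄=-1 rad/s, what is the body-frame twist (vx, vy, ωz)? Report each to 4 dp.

k = lx + ly = 0.15 + 0.2 = 0.3500
ω₁+ω₂+ω₃+ω₄ = 7.0000  →  vx = (0.04/4)·7.0000 = 0.0700
−ω₁+ω₂+ω₃−ω₄ = 8.0000  →  vy = (0.04/4)·8.0000 = 0.0800
−ω₁+ω₂−ω₃+ω₄ = -3.0000  →  ωz = (0.04/1.4000)·-3.0000 = -0.0857

(0.0700, 0.0800, -0.0857)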